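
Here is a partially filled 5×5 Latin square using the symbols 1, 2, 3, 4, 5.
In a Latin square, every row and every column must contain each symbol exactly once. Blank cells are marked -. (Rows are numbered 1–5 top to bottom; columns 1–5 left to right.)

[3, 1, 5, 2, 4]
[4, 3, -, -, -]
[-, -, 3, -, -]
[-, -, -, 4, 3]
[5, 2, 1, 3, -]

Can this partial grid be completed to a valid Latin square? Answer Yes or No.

No

Row 5, column 5: row 5 together with column 5 already contain {1, 2, 3, 4, 5} — every symbol — so nothing can go there. The grid has no valid completion.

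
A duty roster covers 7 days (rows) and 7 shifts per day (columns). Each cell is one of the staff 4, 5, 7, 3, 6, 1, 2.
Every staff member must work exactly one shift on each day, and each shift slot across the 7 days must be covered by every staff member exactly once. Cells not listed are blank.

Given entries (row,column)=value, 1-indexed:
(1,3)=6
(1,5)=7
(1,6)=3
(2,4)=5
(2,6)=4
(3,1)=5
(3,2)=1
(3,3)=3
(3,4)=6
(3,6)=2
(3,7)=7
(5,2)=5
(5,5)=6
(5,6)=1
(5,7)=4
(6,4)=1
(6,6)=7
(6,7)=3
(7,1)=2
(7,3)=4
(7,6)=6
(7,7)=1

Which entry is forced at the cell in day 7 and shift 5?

5

Day 3, shift 5: day 3 has {5, 7, 3, 6, 1, 2} and shift 5 has {7, 6}, leaving only 4.
Day 4, shift 6: day 4 has {} and shift 6 has {4, 7, 3, 6, 1, 2}, leaving only 5.
Day 7, shift 5 is narrowed to {5, 3}.
If it were 3, then day 7, shift 4 would be left with no valid symbol.
So day 7, shift 5 must be 5.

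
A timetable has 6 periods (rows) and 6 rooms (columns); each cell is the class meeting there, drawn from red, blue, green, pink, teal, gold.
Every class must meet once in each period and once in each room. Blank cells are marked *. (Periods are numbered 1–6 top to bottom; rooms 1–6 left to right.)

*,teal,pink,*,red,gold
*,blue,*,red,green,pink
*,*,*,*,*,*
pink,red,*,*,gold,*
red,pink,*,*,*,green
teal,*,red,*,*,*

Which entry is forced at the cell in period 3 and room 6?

Period 2, room 1: period 2 has {red, blue, green, pink} and room 1 has {red, pink, teal}, leaving only gold.
Period 2, room 3: period 2 has {red, blue, green, pink, gold} and room 3 has {red, pink}, leaving only teal.
Period 6, room 6: period 6 has {red, teal} and room 6 has {green, pink, gold}, leaving only blue.
Period 4, room 6: period 4 has {red, pink, gold} and room 6 has {blue, green, pink, gold}, leaving only teal.
Period 3 already has {} and room 6 already has {blue, green, pink, teal, gold}, so period 3, room 6 must be red.

red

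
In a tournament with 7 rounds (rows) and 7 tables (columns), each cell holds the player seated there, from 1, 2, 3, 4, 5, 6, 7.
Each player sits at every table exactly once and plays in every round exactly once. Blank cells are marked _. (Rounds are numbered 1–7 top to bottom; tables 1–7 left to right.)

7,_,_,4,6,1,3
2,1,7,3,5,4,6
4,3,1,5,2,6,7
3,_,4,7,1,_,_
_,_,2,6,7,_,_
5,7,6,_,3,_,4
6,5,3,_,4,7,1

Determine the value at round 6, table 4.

Round 1, table 2: round 1 has {1, 3, 4, 6, 7} and table 2 has {1, 3, 5, 7}, leaving only 2.
Round 1, table 3: round 1 has {1, 2, 3, 4, 6, 7} and table 3 has {1, 2, 3, 4, 6, 7}, leaving only 5.
Round 4, table 2: round 4 has {1, 3, 4, 7} and table 2 has {1, 2, 3, 5, 7}, leaving only 6.
Round 5, table 1: round 5 has {2, 6, 7} and table 1 has {2, 3, 4, 5, 6, 7}, leaving only 1.
Round 5, table 2: round 5 has {1, 2, 6, 7} and table 2 has {1, 2, 3, 5, 6, 7}, leaving only 4.
Round 5, table 7: round 5 has {1, 2, 4, 6, 7} and table 7 has {1, 3, 4, 6, 7}, leaving only 5.
Round 4, table 7: round 4 has {1, 3, 4, 6, 7} and table 7 has {1, 3, 4, 5, 6, 7}, leaving only 2.
Round 4, table 6: round 4 has {1, 2, 3, 4, 6, 7} and table 6 has {1, 4, 6, 7}, leaving only 5.
Round 5, table 6: round 5 has {1, 2, 4, 5, 6, 7} and table 6 has {1, 4, 5, 6, 7}, leaving only 3.
Round 6, table 6: round 6 has {3, 4, 5, 6, 7} and table 6 has {1, 3, 4, 5, 6, 7}, leaving only 2.
Round 6 already has {2, 3, 4, 5, 6, 7} and table 4 already has {3, 4, 5, 6, 7}, so round 6, table 4 must be 1.

1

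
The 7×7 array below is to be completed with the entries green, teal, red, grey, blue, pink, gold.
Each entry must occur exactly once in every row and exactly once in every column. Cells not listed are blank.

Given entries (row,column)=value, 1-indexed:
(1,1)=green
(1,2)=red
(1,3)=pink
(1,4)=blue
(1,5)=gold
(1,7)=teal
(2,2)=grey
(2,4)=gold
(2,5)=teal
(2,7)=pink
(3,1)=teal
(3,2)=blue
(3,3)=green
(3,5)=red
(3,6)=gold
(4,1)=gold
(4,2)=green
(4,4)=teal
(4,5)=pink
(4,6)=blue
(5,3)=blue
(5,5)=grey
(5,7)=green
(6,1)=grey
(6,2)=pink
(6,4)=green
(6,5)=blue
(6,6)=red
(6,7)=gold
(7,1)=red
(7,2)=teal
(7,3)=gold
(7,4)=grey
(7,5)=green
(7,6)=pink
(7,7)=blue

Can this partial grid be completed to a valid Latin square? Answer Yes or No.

Yes

No row or column among the givens repeats a symbol, and propagating forced cells runs into no contradiction.
One valid completion exists (for instance, green red pink blue gold grey teal / blue grey red gold teal green pink / teal blue green pink red gold grey / gold green grey teal pink blue red / pink gold blue red grey teal green / grey pink teal green blue red gold / red teal gold grey green pink blue).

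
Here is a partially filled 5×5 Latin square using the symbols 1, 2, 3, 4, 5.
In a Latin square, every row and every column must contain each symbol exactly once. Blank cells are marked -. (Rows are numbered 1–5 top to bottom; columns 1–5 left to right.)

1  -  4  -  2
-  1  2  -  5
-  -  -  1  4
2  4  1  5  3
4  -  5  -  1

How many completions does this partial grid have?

Row 1, column 2: eliminating its row and column leaves {3, 5}.
Row 1, column 4: eliminating its row and column leaves {3}.
Row 2, column 1: eliminating its row and column leaves {3}.
Row 2, column 4: eliminating its row and column leaves {3, 4}.
Row 3, column 1: eliminating its row and column leaves {3, 5}.
Row 3, column 2: eliminating its row and column leaves {2, 3, 5}.
Row 3, column 3: eliminating its row and column leaves {3}.
Row 5, column 2: eliminating its row and column leaves {2, 3}.
Row 5, column 4: eliminating its row and column leaves {2, 3}.
Only one assignment across all blanks avoids any row or column repeat, giving 1 completion.

1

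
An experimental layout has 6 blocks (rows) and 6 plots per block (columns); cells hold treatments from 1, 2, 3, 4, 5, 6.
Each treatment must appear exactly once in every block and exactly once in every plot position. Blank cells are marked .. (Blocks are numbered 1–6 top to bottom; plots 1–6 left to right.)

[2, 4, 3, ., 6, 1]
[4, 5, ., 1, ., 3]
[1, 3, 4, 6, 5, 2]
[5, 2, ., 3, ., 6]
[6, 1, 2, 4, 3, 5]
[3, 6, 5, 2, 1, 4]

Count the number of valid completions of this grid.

1

Block 1, plot 4: eliminating its block and plot leaves {5}.
Block 2, plot 3: eliminating its block and plot leaves {6}.
Block 2, plot 5: eliminating its block and plot leaves {2}.
Block 4, plot 3: eliminating its block and plot leaves {1}.
Block 4, plot 5: eliminating its block and plot leaves {4}.
Only one assignment across all blanks avoids any block or plot repeat, giving 1 completion.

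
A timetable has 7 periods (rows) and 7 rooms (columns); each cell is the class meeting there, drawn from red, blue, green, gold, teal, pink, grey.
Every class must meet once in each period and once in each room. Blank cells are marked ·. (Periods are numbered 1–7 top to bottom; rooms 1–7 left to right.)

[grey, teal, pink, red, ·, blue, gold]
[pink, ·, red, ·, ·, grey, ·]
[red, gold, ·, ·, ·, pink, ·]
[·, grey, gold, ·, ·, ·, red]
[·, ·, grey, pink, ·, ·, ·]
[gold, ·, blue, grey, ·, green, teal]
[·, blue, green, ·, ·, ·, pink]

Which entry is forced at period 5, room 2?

Period 1, room 5: period 1 has {red, blue, gold, teal, pink, grey} and room 5 has {}, leaving only green.
Period 2, room 2: period 2 has {red, pink, grey} and room 2 has {blue, gold, teal, grey}, leaving only green.
Period 5 already has {pink, grey} and room 2 already has {blue, green, gold, teal, grey}, so period 5, room 2 must be red.

red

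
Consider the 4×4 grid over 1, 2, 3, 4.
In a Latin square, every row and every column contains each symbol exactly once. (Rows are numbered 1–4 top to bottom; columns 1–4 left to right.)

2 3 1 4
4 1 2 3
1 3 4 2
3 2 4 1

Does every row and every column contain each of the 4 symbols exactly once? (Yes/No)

No

Every row is a permutation, but column 3 contains 4 twice (at rows 3 and 4).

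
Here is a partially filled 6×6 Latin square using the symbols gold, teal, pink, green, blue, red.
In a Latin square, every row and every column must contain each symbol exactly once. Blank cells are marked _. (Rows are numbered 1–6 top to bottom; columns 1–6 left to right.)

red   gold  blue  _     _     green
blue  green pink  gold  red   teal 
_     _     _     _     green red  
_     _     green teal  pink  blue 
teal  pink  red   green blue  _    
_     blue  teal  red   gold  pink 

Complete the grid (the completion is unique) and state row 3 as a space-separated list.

pink teal gold blue green red

Row 3, column 2: row 3 has {green, red} and column 2 has {gold, pink, green, blue}, leaving only teal.
Row 3, column 3: row 3 has {teal, green, red} and column 3 has {teal, pink, green, blue, red}, leaving only gold.
Row 3, column 1: row 3 has {gold, teal, green, red} and column 1 has {teal, blue, red}, leaving only pink.
Row 3, column 4: row 3 has {gold, teal, pink, green, red} and column 4 has {gold, teal, green, red}, leaving only blue.
So row 3 reads: pink teal gold blue green red.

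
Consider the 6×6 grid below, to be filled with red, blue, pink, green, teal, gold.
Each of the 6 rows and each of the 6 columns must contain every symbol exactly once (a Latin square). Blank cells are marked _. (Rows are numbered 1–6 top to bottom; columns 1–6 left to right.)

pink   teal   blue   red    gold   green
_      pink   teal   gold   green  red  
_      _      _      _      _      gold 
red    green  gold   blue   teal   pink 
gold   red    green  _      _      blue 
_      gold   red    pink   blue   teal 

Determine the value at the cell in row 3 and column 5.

Row 2, column 1: row 2 has {red, pink, green, teal, gold} and column 1 has {red, pink, gold}, leaving only blue.
Row 3, column 2: row 3 has {gold} and column 2 has {red, pink, green, teal, gold}, leaving only blue.
Row 3, column 3: row 3 has {blue, gold} and column 3 has {red, blue, green, teal, gold}, leaving only pink.
Row 3 already has {blue, pink, gold} and column 5 already has {blue, green, teal, gold}, so row 3, column 5 must be red.

red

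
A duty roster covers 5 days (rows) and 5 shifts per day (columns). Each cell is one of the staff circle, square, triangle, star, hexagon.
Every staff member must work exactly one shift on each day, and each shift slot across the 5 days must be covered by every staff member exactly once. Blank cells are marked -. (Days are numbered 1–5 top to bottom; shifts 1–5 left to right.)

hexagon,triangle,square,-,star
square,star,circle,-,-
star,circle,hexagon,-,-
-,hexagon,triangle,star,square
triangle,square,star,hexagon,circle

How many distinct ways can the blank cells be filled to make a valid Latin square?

1

Day 1, shift 4: eliminating its day and shift leaves {circle}.
Day 2, shift 4: eliminating its day and shift leaves {triangle}.
Day 2, shift 5: eliminating its day and shift leaves {triangle, hexagon}.
Day 3, shift 4: eliminating its day and shift leaves {square, triangle}.
Day 3, shift 5: eliminating its day and shift leaves {triangle}.
Day 4, shift 1: eliminating its day and shift leaves {circle}.
Only one assignment across all blanks avoids any day or shift repeat, giving 1 completion.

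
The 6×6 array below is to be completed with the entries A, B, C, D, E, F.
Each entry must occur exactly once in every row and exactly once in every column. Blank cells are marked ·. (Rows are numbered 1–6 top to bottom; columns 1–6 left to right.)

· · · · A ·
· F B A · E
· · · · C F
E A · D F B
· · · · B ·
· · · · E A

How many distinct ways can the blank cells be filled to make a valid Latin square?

Row 1, column 1: eliminating its row and column leaves {B, C, D, F}.
Row 1, column 2: eliminating its row and column leaves {B, C, D, E}.
Row 1, column 3: eliminating its row and column leaves {C, D, E, F}.
Row 1, column 4: eliminating its row and column leaves {B, C, E, F}.
Row 1, column 6: eliminating its row and column leaves {C, D}.
Row 2, column 1: eliminating its row and column leaves {C, D}.
Row 2, column 5: eliminating its row and column leaves {D}.
Row 3, column 1: eliminating its row and column leaves {A, B, D}.
Row 3, column 2: eliminating its row and column leaves {B, D, E}.
Row 3, column 3: eliminating its row and column leaves {A, D, E}.
Row 3, column 4: eliminating its row and column leaves {B, E}.
Row 4, column 3: eliminating its row and column leaves {C}.
Row 5, column 1: eliminating its row and column leaves {A, C, D, F}.
Row 5, column 2: eliminating its row and column leaves {C, D, E}.
Row 5, column 3: eliminating its row and column leaves {A, C, D, E, F}.
Row 5, column 4: eliminating its row and column leaves {C, E, F}.
Row 5, column 6: eliminating its row and column leaves {C, D}.
Row 6, column 1: eliminating its row and column leaves {B, C, D, F}.
Row 6, column 2: eliminating its row and column leaves {B, C, D}.
Row 6, column 3: eliminating its row and column leaves {C, D, F}.
Row 6, column 4: eliminating its row and column leaves {B, C, F}.
Enumerating the assignments across these blanks that avoid any row or column repeat gives 24 completions.

24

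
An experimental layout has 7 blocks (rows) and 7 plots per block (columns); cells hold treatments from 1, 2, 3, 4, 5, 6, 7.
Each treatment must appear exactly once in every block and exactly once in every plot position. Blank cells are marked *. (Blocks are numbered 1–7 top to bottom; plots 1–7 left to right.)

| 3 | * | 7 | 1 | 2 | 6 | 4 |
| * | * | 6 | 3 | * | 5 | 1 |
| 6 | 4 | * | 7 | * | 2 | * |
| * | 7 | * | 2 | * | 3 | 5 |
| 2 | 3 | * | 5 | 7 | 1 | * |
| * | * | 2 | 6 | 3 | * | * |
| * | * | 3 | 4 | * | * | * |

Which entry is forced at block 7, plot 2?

Block 1, plot 2: block 1 has {1, 2, 3, 4, 6, 7} and plot 2 has {3, 4, 7}, leaving only 5.
Block 2, plot 2: block 2 has {1, 3, 5, 6} and plot 2 has {3, 4, 5, 7}, leaving only 2.
Block 2, plot 5: block 2 has {1, 2, 3, 5, 6} and plot 5 has {2, 3, 7}, leaving only 4.
Block 2, plot 1: block 2 has {1, 2, 3, 4, 5, 6} and plot 1 has {2, 3, 6}, leaving only 7.
Block 3, plot 7: block 3 has {2, 4, 6, 7} and plot 7 has {1, 4, 5}, leaving only 3.
Block 5, plot 3: block 5 has {1, 2, 3, 5, 7} and plot 3 has {2, 3, 6, 7}, leaving only 4.
Block 4, plot 3: block 4 has {2, 3, 5, 7} and plot 3 has {2, 3, 4, 6, 7}, leaving only 1.
Block 3, plot 3: block 3 has {2, 3, 4, 6, 7} and plot 3 has {1, 2, 3, 4, 6, 7}, leaving only 5.
Block 3, plot 5: block 3 has {2, 3, 4, 5, 6, 7} and plot 5 has {2, 3, 4, 7}, leaving only 1.
Block 4, plot 1: block 4 has {1, 2, 3, 5, 7} and plot 1 has {2, 3, 6, 7}, leaving only 4.
Block 4, plot 5: block 4 has {1, 2, 3, 4, 5, 7} and plot 5 has {1, 2, 3, 4, 7}, leaving only 6.
Block 5, plot 7: block 5 has {1, 2, 3, 4, 5, 7} and plot 7 has {1, 3, 4, 5}, leaving only 6.
Block 6, plot 2: block 6 has {2, 3, 6} and plot 2 has {2, 3, 4, 5, 7}, leaving only 1.
Block 7 already has {3, 4} and plot 2 already has {1, 2, 3, 4, 5, 7}, so block 7, plot 2 must be 6.

6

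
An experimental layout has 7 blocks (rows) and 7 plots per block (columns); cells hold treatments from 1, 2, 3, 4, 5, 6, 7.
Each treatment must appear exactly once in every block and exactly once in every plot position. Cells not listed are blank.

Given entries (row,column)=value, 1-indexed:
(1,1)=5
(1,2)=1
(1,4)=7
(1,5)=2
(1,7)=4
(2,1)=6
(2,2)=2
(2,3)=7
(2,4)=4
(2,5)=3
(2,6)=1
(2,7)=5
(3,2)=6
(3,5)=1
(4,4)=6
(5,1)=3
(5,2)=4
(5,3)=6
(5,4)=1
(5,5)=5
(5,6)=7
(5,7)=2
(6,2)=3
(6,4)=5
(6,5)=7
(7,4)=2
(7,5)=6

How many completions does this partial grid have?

10

Block 1, plot 3: eliminating its block and plot leaves {3}.
Block 1, plot 6: eliminating its block and plot leaves {3, 6}.
Block 3, plot 1: eliminating its block and plot leaves {2, 4, 7}.
Block 3, plot 3: eliminating its block and plot leaves {2, 3, 4, 5}.
Block 3, plot 4: eliminating its block and plot leaves {3}.
Block 3, plot 6: eliminating its block and plot leaves {2, 3, 4, 5}.
Block 3, plot 7: eliminating its block and plot leaves {3, 7}.
Block 4, plot 1: eliminating its block and plot leaves {1, 2, 4, 7}.
Block 4, plot 2: eliminating its block and plot leaves {5, 7}.
Block 4, plot 3: eliminating its block and plot leaves {1, 2, 3, 4, 5}.
Block 4, plot 5: eliminating its block and plot leaves {4}.
Block 4, plot 6: eliminating its block and plot leaves {2, 3, 4, 5}.
Block 4, plot 7: eliminating its block and plot leaves {1, 3, 7}.
Block 6, plot 1: eliminating its block and plot leaves {1, 2, 4}.
Block 6, plot 3: eliminating its block and plot leaves {1, 2, 4}.
Block 6, plot 6: eliminating its block and plot leaves {2, 4, 6}.
Block 6, plot 7: eliminating its block and plot leaves {1, 6}.
Block 7, plot 1: eliminating its block and plot leaves {1, 4, 7}.
Block 7, plot 2: eliminating its block and plot leaves {5, 7}.
Block 7, plot 3: eliminating its block and plot leaves {1, 3, 4, 5}.
Block 7, plot 6: eliminating its block and plot leaves {3, 4, 5}.
Block 7, plot 7: eliminating its block and plot leaves {1, 3, 7}.
Enumerating the assignments across these blanks that avoid any block or plot repeat gives 10 completions.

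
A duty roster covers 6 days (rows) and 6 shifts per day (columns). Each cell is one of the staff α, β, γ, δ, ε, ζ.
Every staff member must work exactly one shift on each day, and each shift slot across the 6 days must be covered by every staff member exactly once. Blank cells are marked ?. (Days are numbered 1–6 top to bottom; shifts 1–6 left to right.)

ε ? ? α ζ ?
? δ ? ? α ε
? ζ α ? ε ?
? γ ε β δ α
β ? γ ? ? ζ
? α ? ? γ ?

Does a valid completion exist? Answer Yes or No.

Day 5, shift 5: day 5 together with shift 5 already contain {α, β, γ, δ, ε, ζ} — every symbol — so nothing can go there. The grid has no valid completion.

No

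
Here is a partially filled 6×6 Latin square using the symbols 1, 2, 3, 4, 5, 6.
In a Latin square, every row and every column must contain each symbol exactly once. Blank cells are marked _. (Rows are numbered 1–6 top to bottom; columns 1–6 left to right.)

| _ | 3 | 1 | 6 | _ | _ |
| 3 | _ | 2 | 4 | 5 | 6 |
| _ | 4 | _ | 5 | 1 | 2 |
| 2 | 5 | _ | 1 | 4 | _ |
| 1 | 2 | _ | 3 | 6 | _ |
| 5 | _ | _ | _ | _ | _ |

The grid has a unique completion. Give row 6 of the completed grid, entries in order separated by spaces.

5 6 4 2 3 1

Row 6, column 4: row 6 has {5} and column 4 has {1, 3, 4, 5, 6}, leaving only 2.
Row 6, column 5: row 6 has {2, 5} and column 5 has {1, 4, 5, 6}, leaving only 3.
Row 1, column 1: row 1 has {1, 3, 6} and column 1 has {1, 2, 3, 5}, leaving only 4.
Row 1, column 5: row 1 has {1, 3, 4, 6} and column 5 has {1, 3, 4, 5, 6}, leaving only 2.
Row 1, column 6: row 1 has {1, 2, 3, 4, 6} and column 6 has {2, 6}, leaving only 5.
Row 2, column 2: row 2 has {2, 3, 4, 5, 6} and column 2 has {2, 3, 4, 5}, leaving only 1.
Row 6, column 2: row 6 has {2, 3, 5} and column 2 has {1, 2, 3, 4, 5}, leaving only 6.
Row 6, column 3: row 6 has {2, 3, 5, 6} and column 3 has {1, 2}, leaving only 4.
Row 6, column 6: row 6 has {2, 3, 4, 5, 6} and column 6 has {2, 5, 6}, leaving only 1.
So row 6 reads: 5 6 4 2 3 1.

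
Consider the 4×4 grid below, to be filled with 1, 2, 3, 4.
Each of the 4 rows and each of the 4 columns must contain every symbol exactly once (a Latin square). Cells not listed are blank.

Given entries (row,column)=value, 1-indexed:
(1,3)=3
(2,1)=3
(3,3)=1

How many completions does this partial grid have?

16

Row 1, column 1: eliminating its row and column leaves {1, 2, 4}.
Row 1, column 2: eliminating its row and column leaves {1, 2, 4}.
Row 1, column 4: eliminating its row and column leaves {1, 2, 4}.
Row 2, column 2: eliminating its row and column leaves {1, 2, 4}.
Row 2, column 3: eliminating its row and column leaves {2, 4}.
Row 2, column 4: eliminating its row and column leaves {1, 2, 4}.
Row 3, column 1: eliminating its row and column leaves {2, 4}.
Row 3, column 2: eliminating its row and column leaves {2, 3, 4}.
Row 3, column 4: eliminating its row and column leaves {2, 3, 4}.
Row 4, column 1: eliminating its row and column leaves {1, 2, 4}.
Row 4, column 2: eliminating its row and column leaves {1, 2, 3, 4}.
Row 4, column 3: eliminating its row and column leaves {2, 4}.
Row 4, column 4: eliminating its row and column leaves {1, 2, 3, 4}.
Enumerating the assignments across these blanks that avoid any row or column repeat gives 16 completions.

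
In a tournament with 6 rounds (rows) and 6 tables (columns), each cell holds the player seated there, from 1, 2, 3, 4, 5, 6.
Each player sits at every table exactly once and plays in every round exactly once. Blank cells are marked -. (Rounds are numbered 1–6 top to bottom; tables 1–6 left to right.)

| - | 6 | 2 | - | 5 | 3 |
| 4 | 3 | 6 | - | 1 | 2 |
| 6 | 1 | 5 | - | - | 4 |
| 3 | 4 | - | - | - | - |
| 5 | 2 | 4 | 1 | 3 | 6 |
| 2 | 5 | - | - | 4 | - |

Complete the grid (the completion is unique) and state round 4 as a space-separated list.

3 4 1 2 6 5

Round 4, table 3: round 4 has {3, 4} and table 3 has {2, 4, 5, 6}, leaving only 1.
Round 4, table 6: round 4 has {1, 3, 4} and table 6 has {2, 3, 4, 6}, leaving only 5.
Round 1, table 1: round 1 has {2, 3, 5, 6} and table 1 has {2, 3, 4, 5, 6}, leaving only 1.
Round 1, table 4: round 1 has {1, 2, 3, 5, 6} and table 4 has {1}, leaving only 4.
Round 2, table 4: round 2 has {1, 2, 3, 4, 6} and table 4 has {1, 4}, leaving only 5.
Round 3, table 5: round 3 has {1, 4, 5, 6} and table 5 has {1, 3, 4, 5}, leaving only 2.
Round 4, table 5: round 4 has {1, 3, 4, 5} and table 5 has {1, 2, 3, 4, 5}, leaving only 6.
Round 4, table 4: round 4 has {1, 3, 4, 5, 6} and table 4 has {1, 4, 5}, leaving only 2.
So round 4 reads: 3 4 1 2 6 5.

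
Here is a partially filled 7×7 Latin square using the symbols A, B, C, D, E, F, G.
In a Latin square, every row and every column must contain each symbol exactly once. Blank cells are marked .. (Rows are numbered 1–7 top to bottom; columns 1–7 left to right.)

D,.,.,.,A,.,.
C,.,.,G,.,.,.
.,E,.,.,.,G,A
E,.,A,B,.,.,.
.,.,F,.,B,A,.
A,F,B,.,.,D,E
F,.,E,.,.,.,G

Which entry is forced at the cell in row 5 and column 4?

E

Row 2, column 3: row 2 has {C, G} and column 3 has {A, B, E, F}, leaving only D.
Row 3, column 1: row 3 has {A, E, G} and column 1 has {A, C, D, E, F}, leaving only B.
Row 3, column 3: row 3 has {A, B, E, G} and column 3 has {A, B, D, E, F}, leaving only C.
Row 1, column 3: row 1 has {A, D} and column 3 has {A, B, C, D, E, F}, leaving only G.
Row 5, column 1: row 5 has {A, B, F} and column 1 has {A, B, C, D, E, F}, leaving only G.
Row 6, column 4: row 6 has {A, B, D, E, F} and column 4 has {B, G}, leaving only C.
Row 6, column 5: row 6 has {A, B, C, D, E, F} and column 5 has {A, B}, leaving only G.
Row 5, column 4 is narrowed to {D, E}.
If it were D, then row 5, column 7 would be left with no valid symbol.
So row 5, column 4 must be E.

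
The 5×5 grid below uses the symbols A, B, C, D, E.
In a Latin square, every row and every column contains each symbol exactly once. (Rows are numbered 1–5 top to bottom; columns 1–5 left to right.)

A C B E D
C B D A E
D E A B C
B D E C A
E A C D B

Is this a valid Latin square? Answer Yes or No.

Each row is a permutation of the 5 symbols, and so is each column.

Yes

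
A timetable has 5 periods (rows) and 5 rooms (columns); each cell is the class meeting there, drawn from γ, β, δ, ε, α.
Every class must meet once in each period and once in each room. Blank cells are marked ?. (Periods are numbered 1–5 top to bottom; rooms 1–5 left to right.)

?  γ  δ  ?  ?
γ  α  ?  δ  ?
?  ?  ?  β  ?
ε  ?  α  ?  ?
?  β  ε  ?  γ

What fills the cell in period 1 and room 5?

Period 2, room 3: period 2 has {γ, δ, α} and room 3 has {δ, ε, α}, leaving only β.
Period 2, room 5: period 2 has {γ, β, δ, α} and room 5 has {γ}, leaving only ε.
Period 3, room 3: period 3 has {β} and room 3 has {β, δ, ε, α}, leaving only γ.
Period 4, room 2: period 4 has {ε, α} and room 2 has {γ, β, α}, leaving only δ.
Period 3, room 2: period 3 has {γ, β} and room 2 has {γ, β, δ, α}, leaving only ε.
Period 4, room 4: period 4 has {δ, ε, α} and room 4 has {β, δ}, leaving only γ.
Period 4, room 5: period 4 has {γ, δ, ε, α} and room 5 has {γ, ε}, leaving only β.
Period 1 already has {γ, δ} and room 5 already has {γ, β, ε}, so period 1, room 5 must be α.

α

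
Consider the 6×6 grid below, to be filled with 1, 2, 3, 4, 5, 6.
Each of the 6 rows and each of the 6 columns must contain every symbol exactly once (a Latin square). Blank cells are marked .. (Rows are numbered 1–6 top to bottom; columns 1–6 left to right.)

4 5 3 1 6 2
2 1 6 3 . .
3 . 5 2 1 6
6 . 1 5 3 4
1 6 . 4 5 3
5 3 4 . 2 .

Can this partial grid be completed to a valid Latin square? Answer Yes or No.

Yes

No row or column among the givens repeats a symbol, and propagating forced cells runs into no contradiction.
One valid completion exists (for instance, 4 5 3 1 6 2 / 2 1 6 3 4 5 / 3 4 5 2 1 6 / 6 2 1 5 3 4 / 1 6 2 4 5 3 / 5 3 4 6 2 1).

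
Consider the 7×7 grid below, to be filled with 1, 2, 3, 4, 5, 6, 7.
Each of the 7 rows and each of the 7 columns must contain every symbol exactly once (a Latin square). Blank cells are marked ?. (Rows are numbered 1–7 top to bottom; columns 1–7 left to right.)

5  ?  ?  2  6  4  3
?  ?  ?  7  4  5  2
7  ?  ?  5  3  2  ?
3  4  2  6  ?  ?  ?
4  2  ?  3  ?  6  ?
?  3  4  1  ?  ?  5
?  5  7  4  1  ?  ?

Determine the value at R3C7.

4

Row 1, column 3: row 1 has {2, 3, 4, 5, 6} and column 3 has {2, 4, 7}, leaving only 1.
Row 1, column 2: row 1 has {1, 2, 3, 4, 5, 6} and column 2 has {2, 3, 4, 5}, leaving only 7.
Row 3, column 3: row 3 has {2, 3, 5, 7} and column 3 has {1, 2, 4, 7}, leaving only 6.
Row 2, column 3: row 2 has {2, 4, 5, 7} and column 3 has {1, 2, 4, 6, 7}, leaving only 3.
Row 3, column 2: row 3 has {2, 3, 5, 6, 7} and column 2 has {2, 3, 4, 5, 7}, leaving only 1.
Row 3 already has {1, 2, 3, 5, 6, 7} and column 7 already has {2, 3, 5}, so row 3, column 7 must be 4.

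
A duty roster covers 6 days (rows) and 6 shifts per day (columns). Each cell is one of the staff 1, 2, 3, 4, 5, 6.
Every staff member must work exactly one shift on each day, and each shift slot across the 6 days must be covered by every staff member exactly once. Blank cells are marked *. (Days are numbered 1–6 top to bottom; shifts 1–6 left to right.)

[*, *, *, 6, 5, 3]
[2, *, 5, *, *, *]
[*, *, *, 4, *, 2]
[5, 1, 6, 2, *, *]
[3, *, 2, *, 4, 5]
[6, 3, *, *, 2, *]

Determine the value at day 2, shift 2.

4

Day 3, shift 1: day 3 has {2, 4} and shift 1 has {2, 3, 5, 6}, leaving only 1.
Day 1, shift 1: day 1 has {3, 5, 6} and shift 1 has {1, 2, 3, 5, 6}, leaving only 4.
Day 1, shift 2: day 1 has {3, 4, 5, 6} and shift 2 has {1, 3}, leaving only 2.
Day 1, shift 3: day 1 has {2, 3, 4, 5, 6} and shift 3 has {2, 5, 6}, leaving only 1.
Day 3, shift 3: day 3 has {1, 2, 4} and shift 3 has {1, 2, 5, 6}, leaving only 3.
Day 3, shift 5: day 3 has {1, 2, 3, 4} and shift 5 has {2, 4, 5}, leaving only 6.
Day 3, shift 2: day 3 has {1, 2, 3, 4, 6} and shift 2 has {1, 2, 3}, leaving only 5.
Day 4, shift 5: day 4 has {1, 2, 5, 6} and shift 5 has {2, 4, 5, 6}, leaving only 3.
Day 2, shift 5: day 2 has {2, 5} and shift 5 has {2, 3, 4, 5, 6}, leaving only 1.
Day 2, shift 4: day 2 has {1, 2, 5} and shift 4 has {2, 4, 6}, leaving only 3.
Day 4, shift 6: day 4 has {1, 2, 3, 5, 6} and shift 6 has {2, 3, 5}, leaving only 4.
Day 2, shift 6: day 2 has {1, 2, 3, 5} and shift 6 has {2, 3, 4, 5}, leaving only 6.
Day 2 already has {1, 2, 3, 5, 6} and shift 2 already has {1, 2, 3, 5}, so day 2, shift 2 must be 4.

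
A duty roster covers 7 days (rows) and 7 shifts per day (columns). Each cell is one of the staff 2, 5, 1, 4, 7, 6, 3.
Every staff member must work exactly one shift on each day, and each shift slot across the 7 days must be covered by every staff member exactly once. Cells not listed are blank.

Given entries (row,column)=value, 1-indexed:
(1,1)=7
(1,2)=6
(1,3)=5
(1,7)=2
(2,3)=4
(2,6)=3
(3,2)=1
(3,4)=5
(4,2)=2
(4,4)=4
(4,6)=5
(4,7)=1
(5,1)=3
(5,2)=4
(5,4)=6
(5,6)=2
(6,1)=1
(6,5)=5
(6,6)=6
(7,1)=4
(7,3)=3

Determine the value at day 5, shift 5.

Day 4, shift 1: day 4 has {2, 5, 1, 4} and shift 1 has {1, 4, 7, 3}, leaving only 6.
Day 3, shift 1: day 3 has {5, 1} and shift 1 has {1, 4, 7, 6, 3}, leaving only 2.
Day 2, shift 1: day 2 has {4, 3} and shift 1 has {2, 1, 4, 7, 6, 3}, leaving only 5.
Day 2, shift 2: day 2 has {5, 4, 3} and shift 2 has {2, 1, 4, 6}, leaving only 7.
Day 2, shift 7: day 2 has {5, 4, 7, 3} and shift 7 has {2, 1}, leaving only 6.
Day 4, shift 3: day 4 has {2, 5, 1, 4, 6} and shift 3 has {5, 4, 3}, leaving only 7.
Day 3, shift 3: day 3 has {2, 5, 1} and shift 3 has {5, 4, 7, 3}, leaving only 6.
Day 4, shift 5: day 4 has {2, 5, 1, 4, 7, 6} and shift 5 has {5}, leaving only 3.
Day 5, shift 3: day 5 has {2, 4, 6, 3} and shift 3 has {5, 4, 7, 6, 3}, leaving only 1.
Day 5 already has {2, 1, 4, 6, 3} and shift 5 already has {5, 3}, so day 5, shift 5 must be 7.

7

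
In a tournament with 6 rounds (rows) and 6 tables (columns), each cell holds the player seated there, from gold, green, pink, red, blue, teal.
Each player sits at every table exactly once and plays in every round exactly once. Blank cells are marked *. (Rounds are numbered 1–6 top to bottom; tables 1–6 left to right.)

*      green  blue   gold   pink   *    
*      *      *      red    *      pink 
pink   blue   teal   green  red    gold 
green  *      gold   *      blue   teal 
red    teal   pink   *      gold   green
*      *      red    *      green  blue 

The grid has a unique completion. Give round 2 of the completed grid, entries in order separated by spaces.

Round 2, table 2: round 2 has {pink, red} and table 2 has {green, blue, teal}, leaving only gold.
Round 2, table 3: round 2 has {gold, pink, red} and table 3 has {gold, pink, red, blue, teal}, leaving only green.
Round 2, table 5: round 2 has {gold, green, pink, red} and table 5 has {gold, green, pink, red, blue}, leaving only teal.
Round 2, table 1: round 2 has {gold, green, pink, red, teal} and table 1 has {green, pink, red}, leaving only blue.
So round 2 reads: blue gold green red teal pink.

blue gold green red teal pink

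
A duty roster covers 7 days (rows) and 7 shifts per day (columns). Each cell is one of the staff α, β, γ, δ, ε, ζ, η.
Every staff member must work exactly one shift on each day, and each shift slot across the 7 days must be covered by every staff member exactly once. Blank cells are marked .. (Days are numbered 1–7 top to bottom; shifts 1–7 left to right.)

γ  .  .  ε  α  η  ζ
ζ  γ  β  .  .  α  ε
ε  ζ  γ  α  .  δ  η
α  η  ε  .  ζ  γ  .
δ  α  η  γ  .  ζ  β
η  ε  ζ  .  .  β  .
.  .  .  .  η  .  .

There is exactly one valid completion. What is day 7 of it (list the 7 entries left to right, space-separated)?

Day 7, shift 1: day 7 has {η} and shift 1 has {α, γ, δ, ε, ζ, η}, leaving only β.
Day 7, shift 2: day 7 has {β, η} and shift 2 has {α, γ, ε, ζ, η}, leaving only δ.
Day 7, shift 3: day 7 has {β, δ, η} and shift 3 has {β, γ, ε, ζ, η}, leaving only α.
Day 7, shift 4: day 7 has {α, β, δ, η} and shift 4 has {α, γ, ε}, leaving only ζ.
Day 7, shift 6: day 7 has {α, β, δ, ζ, η} and shift 6 has {α, β, γ, δ, ζ, η}, leaving only ε.
Day 7, shift 7: day 7 has {α, β, δ, ε, ζ, η} and shift 7 has {β, ε, ζ, η}, leaving only γ.
So day 7 reads: β δ α ζ η ε γ.

β δ α ζ η ε γ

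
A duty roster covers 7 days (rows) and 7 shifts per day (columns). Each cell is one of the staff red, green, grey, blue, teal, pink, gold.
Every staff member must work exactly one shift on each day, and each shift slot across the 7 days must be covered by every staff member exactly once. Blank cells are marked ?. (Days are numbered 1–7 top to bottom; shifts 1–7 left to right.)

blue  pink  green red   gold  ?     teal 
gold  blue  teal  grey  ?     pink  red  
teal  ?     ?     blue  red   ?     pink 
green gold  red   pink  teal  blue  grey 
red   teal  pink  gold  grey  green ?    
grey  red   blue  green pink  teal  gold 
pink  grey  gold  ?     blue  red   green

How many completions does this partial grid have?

1

Day 1, shift 6: eliminating its day and shift leaves {grey}.
Day 2, shift 5: eliminating its day and shift leaves {green}.
Day 3, shift 2: eliminating its day and shift leaves {green}.
Day 3, shift 3: eliminating its day and shift leaves {grey}.
Day 3, shift 6: eliminating its day and shift leaves {grey, gold}.
Day 5, shift 7: eliminating its day and shift leaves {blue}.
Day 7, shift 4: eliminating its day and shift leaves {teal}.
Only one assignment across all blanks avoids any day or shift repeat, giving 1 completion.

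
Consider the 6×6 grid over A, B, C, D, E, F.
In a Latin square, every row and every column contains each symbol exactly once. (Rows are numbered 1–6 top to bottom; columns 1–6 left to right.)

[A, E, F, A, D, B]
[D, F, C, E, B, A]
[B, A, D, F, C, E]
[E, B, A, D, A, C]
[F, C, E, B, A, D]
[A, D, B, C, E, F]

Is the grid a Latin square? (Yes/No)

Row 1 contains A twice (at columns 1 and 4); row 4 is also not a permutation.

No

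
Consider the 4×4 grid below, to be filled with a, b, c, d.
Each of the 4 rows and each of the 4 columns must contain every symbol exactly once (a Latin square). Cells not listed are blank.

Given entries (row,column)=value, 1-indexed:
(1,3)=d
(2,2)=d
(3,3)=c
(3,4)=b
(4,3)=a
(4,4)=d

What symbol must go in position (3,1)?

d

Row 2, column 3: row 2 has {d} and column 3 has {a, c, d}, leaving only b.
Row 3, column 2: row 3 has {b, c} and column 2 has {d}, leaving only a.
Row 3 already has {a, b, c} and column 1 already has {}, so row 3, column 1 must be d.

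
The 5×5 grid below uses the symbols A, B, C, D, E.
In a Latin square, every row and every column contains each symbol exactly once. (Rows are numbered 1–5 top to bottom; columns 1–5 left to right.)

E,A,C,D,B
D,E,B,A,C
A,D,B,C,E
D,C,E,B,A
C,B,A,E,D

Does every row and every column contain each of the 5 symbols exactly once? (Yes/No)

No

Every row is a permutation, but column 1 contains D twice (at rows 2 and 4).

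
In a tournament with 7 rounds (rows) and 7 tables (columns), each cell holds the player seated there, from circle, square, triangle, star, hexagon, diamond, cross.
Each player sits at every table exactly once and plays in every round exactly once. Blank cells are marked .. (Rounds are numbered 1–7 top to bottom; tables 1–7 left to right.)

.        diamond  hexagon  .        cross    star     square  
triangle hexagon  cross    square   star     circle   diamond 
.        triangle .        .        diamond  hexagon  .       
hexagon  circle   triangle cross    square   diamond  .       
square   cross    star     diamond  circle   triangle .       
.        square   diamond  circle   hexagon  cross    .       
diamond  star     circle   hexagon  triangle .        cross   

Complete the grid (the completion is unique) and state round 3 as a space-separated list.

cross triangle square star diamond hexagon circle

Round 3, table 3: round 3 has {triangle, hexagon, diamond} and table 3 has {circle, triangle, star, hexagon, diamond, cross}, leaving only square.
Round 3, table 4: round 3 has {square, triangle, hexagon, diamond} and table 4 has {circle, square, hexagon, diamond, cross}, leaving only star.
Round 3, table 7: round 3 has {square, triangle, star, hexagon, diamond} and table 7 has {square, diamond, cross}, leaving only circle.
Round 3, table 1: round 3 has {circle, square, triangle, star, hexagon, diamond} and table 1 has {square, triangle, hexagon, diamond}, leaving only cross.
So round 3 reads: cross triangle square star diamond hexagon circle.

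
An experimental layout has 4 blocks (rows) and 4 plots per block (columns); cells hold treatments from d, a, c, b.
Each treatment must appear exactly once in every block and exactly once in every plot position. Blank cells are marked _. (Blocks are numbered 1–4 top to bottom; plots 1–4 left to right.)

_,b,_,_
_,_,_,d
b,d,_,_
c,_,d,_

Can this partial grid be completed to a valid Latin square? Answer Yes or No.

No block or plot among the givens repeats a symbol, and propagating forced cells runs into no contradiction.
One valid completion exists (for instance, d b c a / a c b d / b d a c / c a d b).

Yes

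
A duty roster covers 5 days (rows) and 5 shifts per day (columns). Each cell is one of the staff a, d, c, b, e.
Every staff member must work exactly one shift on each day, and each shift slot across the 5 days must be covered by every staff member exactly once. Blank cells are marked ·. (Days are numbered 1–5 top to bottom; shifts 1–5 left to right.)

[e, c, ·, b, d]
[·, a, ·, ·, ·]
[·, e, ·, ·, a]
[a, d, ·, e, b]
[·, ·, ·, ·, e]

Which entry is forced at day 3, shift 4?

c

Day 1, shift 3: day 1 has {d, c, b, e} and shift 3 has {}, leaving only a.
Day 2, shift 5: day 2 has {a} and shift 5 has {a, d, b, e}, leaving only c.
Day 2, shift 4: day 2 has {a, c} and shift 4 has {b, e}, leaving only d.
Day 3 already has {a, e} and shift 4 already has {d, b, e}, so day 3, shift 4 must be c.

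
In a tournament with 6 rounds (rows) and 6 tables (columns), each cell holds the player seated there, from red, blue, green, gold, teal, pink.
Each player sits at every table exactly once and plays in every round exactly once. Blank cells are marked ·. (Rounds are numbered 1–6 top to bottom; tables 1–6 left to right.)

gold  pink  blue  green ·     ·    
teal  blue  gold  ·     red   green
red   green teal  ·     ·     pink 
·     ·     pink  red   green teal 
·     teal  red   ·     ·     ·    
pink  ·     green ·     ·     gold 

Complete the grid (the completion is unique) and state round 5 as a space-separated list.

green teal red gold pink blue

Round 5, table 6: round 5 has {red, teal} and table 6 has {green, gold, teal, pink}, leaving only blue.
Round 5, table 1: round 5 has {red, blue, teal} and table 1 has {red, gold, teal, pink}, leaving only green.
Round 1, table 5: round 1 has {blue, green, gold, pink} and table 5 has {red, green}, leaving only teal.
Round 1, table 6: round 1 has {blue, green, gold, teal, pink} and table 6 has {blue, green, gold, teal, pink}, leaving only red.
Round 2, table 4: round 2 has {red, blue, green, gold, teal} and table 4 has {red, green}, leaving only pink.
Round 5, table 4: round 5 has {red, blue, green, teal} and table 4 has {red, green, pink}, leaving only gold.
Round 5, table 5: round 5 has {red, blue, green, gold, teal} and table 5 has {red, green, teal}, leaving only pink.
So round 5 reads: green teal red gold pink blue.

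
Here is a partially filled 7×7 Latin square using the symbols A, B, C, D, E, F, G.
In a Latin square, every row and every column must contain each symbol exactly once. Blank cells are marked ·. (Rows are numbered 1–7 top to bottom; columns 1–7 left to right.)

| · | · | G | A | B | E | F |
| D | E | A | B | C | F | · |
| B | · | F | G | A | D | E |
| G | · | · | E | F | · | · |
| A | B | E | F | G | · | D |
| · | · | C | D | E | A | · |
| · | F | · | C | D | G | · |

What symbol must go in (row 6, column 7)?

B

Row 1, column 1: row 1 has {A, B, E, F, G} and column 1 has {A, B, D, G}, leaving only C.
Row 1, column 2: row 1 has {A, B, C, E, F, G} and column 2 has {B, E, F}, leaving only D.
Row 2, column 7: row 2 has {A, B, C, D, E, F} and column 7 has {D, E, F}, leaving only G.
Row 6 already has {A, C, D, E} and column 7 already has {D, E, F, G}, so row 6, column 7 must be B.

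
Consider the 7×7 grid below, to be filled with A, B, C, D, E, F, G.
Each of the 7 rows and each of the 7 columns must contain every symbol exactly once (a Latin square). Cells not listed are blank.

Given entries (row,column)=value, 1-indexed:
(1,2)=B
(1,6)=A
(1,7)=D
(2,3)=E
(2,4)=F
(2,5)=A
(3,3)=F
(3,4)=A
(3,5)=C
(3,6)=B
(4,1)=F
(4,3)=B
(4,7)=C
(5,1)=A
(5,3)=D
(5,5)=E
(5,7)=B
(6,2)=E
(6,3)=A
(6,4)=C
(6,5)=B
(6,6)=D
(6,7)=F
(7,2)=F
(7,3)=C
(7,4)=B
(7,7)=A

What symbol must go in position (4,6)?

Row 1, column 3: row 1 has {A, B, D} and column 3 has {A, B, C, D, E, F}, leaving only G.
Row 1, column 4: row 1 has {A, B, D, G} and column 4 has {A, B, C, F}, leaving only E.
Row 1, column 1: row 1 has {A, B, D, E, G} and column 1 has {A, F}, leaving only C.
Row 1, column 5: row 1 has {A, B, C, D, E, G} and column 5 has {A, B, C, E}, leaving only F.
Row 2, column 7: row 2 has {A, E, F} and column 7 has {A, B, C, D, F}, leaving only G.
Row 2, column 6: row 2 has {A, E, F, G} and column 6 has {A, B, D}, leaving only C.
Row 2, column 2: row 2 has {A, C, E, F, G} and column 2 has {B, E, F}, leaving only D.
Row 2, column 1: row 2 has {A, C, D, E, F, G} and column 1 has {A, C, F}, leaving only B.
Row 3, column 2: row 3 has {A, B, C, F} and column 2 has {B, D, E, F}, leaving only G.
Row 3, column 7: row 3 has {A, B, C, F, G} and column 7 has {A, B, C, D, F, G}, leaving only E.
Row 3, column 1: row 3 has {A, B, C, E, F, G} and column 1 has {A, B, C, F}, leaving only D.
Row 4, column 2: row 4 has {B, C, F} and column 2 has {B, D, E, F, G}, leaving only A.
Row 5, column 2: row 5 has {A, B, D, E} and column 2 has {A, B, D, E, F, G}, leaving only C.
Row 5, column 4: row 5 has {A, B, C, D, E} and column 4 has {A, B, C, E, F}, leaving only G.
Row 4, column 4: row 4 has {A, B, C, F} and column 4 has {A, B, C, E, F, G}, leaving only D.
Row 4, column 5: row 4 has {A, B, C, D, F} and column 5 has {A, B, C, E, F}, leaving only G.
Row 4 already has {A, B, C, D, F, G} and column 6 already has {A, B, C, D}, so row 4, column 6 must be E.

E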